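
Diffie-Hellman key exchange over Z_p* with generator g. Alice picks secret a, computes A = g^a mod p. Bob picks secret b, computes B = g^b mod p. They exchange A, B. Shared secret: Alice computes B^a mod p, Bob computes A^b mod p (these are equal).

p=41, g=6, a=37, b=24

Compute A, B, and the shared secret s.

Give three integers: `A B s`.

Answer: 15 16 10

Derivation:
A = 6^37 mod 41  (bits of 37 = 100101)
  bit 0 = 1: r = r^2 * 6 mod 41 = 1^2 * 6 = 1*6 = 6
  bit 1 = 0: r = r^2 mod 41 = 6^2 = 36
  bit 2 = 0: r = r^2 mod 41 = 36^2 = 25
  bit 3 = 1: r = r^2 * 6 mod 41 = 25^2 * 6 = 10*6 = 19
  bit 4 = 0: r = r^2 mod 41 = 19^2 = 33
  bit 5 = 1: r = r^2 * 6 mod 41 = 33^2 * 6 = 23*6 = 15
  -> A = 15
B = 6^24 mod 41  (bits of 24 = 11000)
  bit 0 = 1: r = r^2 * 6 mod 41 = 1^2 * 6 = 1*6 = 6
  bit 1 = 1: r = r^2 * 6 mod 41 = 6^2 * 6 = 36*6 = 11
  bit 2 = 0: r = r^2 mod 41 = 11^2 = 39
  bit 3 = 0: r = r^2 mod 41 = 39^2 = 4
  bit 4 = 0: r = r^2 mod 41 = 4^2 = 16
  -> B = 16
s = B^a = 16^37 mod 41  (bits of 37 = 100101)
  bit 0 = 1: r = r^2 * 16 mod 41 = 1^2 * 16 = 1*16 = 16
  bit 1 = 0: r = r^2 mod 41 = 16^2 = 10
  bit 2 = 0: r = r^2 mod 41 = 10^2 = 18
  bit 3 = 1: r = r^2 * 16 mod 41 = 18^2 * 16 = 37*16 = 18
  bit 4 = 0: r = r^2 mod 41 = 18^2 = 37
  bit 5 = 1: r = r^2 * 16 mod 41 = 37^2 * 16 = 16*16 = 10
  -> s = B^a = 10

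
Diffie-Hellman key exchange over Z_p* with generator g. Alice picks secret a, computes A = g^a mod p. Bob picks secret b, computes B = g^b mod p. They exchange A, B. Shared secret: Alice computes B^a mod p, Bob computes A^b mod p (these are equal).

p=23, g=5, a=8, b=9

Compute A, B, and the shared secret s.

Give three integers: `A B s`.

Answer: 16 11 8

Derivation:
A = 5^8 mod 23  (bits of 8 = 1000)
  bit 0 = 1: r = r^2 * 5 mod 23 = 1^2 * 5 = 1*5 = 5
  bit 1 = 0: r = r^2 mod 23 = 5^2 = 2
  bit 2 = 0: r = r^2 mod 23 = 2^2 = 4
  bit 3 = 0: r = r^2 mod 23 = 4^2 = 16
  -> A = 16
B = 5^9 mod 23  (bits of 9 = 1001)
  bit 0 = 1: r = r^2 * 5 mod 23 = 1^2 * 5 = 1*5 = 5
  bit 1 = 0: r = r^2 mod 23 = 5^2 = 2
  bit 2 = 0: r = r^2 mod 23 = 2^2 = 4
  bit 3 = 1: r = r^2 * 5 mod 23 = 4^2 * 5 = 16*5 = 11
  -> B = 11
s = B^a = 11^8 mod 23  (bits of 8 = 1000)
  bit 0 = 1: r = r^2 * 11 mod 23 = 1^2 * 11 = 1*11 = 11
  bit 1 = 0: r = r^2 mod 23 = 11^2 = 6
  bit 2 = 0: r = r^2 mod 23 = 6^2 = 13
  bit 3 = 0: r = r^2 mod 23 = 13^2 = 8
  -> s = B^a = 8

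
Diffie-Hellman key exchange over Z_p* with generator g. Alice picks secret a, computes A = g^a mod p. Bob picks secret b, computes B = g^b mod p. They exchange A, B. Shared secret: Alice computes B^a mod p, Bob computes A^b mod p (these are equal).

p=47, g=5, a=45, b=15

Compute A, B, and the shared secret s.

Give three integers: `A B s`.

Answer: 19 41 39

Derivation:
A = 5^45 mod 47  (bits of 45 = 101101)
  bit 0 = 1: r = r^2 * 5 mod 47 = 1^2 * 5 = 1*5 = 5
  bit 1 = 0: r = r^2 mod 47 = 5^2 = 25
  bit 2 = 1: r = r^2 * 5 mod 47 = 25^2 * 5 = 14*5 = 23
  bit 3 = 1: r = r^2 * 5 mod 47 = 23^2 * 5 = 12*5 = 13
  bit 4 = 0: r = r^2 mod 47 = 13^2 = 28
  bit 5 = 1: r = r^2 * 5 mod 47 = 28^2 * 5 = 32*5 = 19
  -> A = 19
B = 5^15 mod 47  (bits of 15 = 1111)
  bit 0 = 1: r = r^2 * 5 mod 47 = 1^2 * 5 = 1*5 = 5
  bit 1 = 1: r = r^2 * 5 mod 47 = 5^2 * 5 = 25*5 = 31
  bit 2 = 1: r = r^2 * 5 mod 47 = 31^2 * 5 = 21*5 = 11
  bit 3 = 1: r = r^2 * 5 mod 47 = 11^2 * 5 = 27*5 = 41
  -> B = 41
s = B^a = 41^45 mod 47  (bits of 45 = 101101)
  bit 0 = 1: r = r^2 * 41 mod 47 = 1^2 * 41 = 1*41 = 41
  bit 1 = 0: r = r^2 mod 47 = 41^2 = 36
  bit 2 = 1: r = r^2 * 41 mod 47 = 36^2 * 41 = 27*41 = 26
  bit 3 = 1: r = r^2 * 41 mod 47 = 26^2 * 41 = 18*41 = 33
  bit 4 = 0: r = r^2 mod 47 = 33^2 = 8
  bit 5 = 1: r = r^2 * 41 mod 47 = 8^2 * 41 = 17*41 = 39
  -> s = B^a = 39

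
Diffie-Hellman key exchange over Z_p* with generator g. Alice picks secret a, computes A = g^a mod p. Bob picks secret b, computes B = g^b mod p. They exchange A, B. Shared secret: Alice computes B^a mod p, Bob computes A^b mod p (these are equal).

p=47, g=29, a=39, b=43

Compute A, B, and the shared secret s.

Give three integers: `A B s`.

Answer: 39 35 19

Derivation:
A = 29^39 mod 47  (bits of 39 = 100111)
  bit 0 = 1: r = r^2 * 29 mod 47 = 1^2 * 29 = 1*29 = 29
  bit 1 = 0: r = r^2 mod 47 = 29^2 = 42
  bit 2 = 0: r = r^2 mod 47 = 42^2 = 25
  bit 3 = 1: r = r^2 * 29 mod 47 = 25^2 * 29 = 14*29 = 30
  bit 4 = 1: r = r^2 * 29 mod 47 = 30^2 * 29 = 7*29 = 15
  bit 5 = 1: r = r^2 * 29 mod 47 = 15^2 * 29 = 37*29 = 39
  -> A = 39
B = 29^43 mod 47  (bits of 43 = 101011)
  bit 0 = 1: r = r^2 * 29 mod 47 = 1^2 * 29 = 1*29 = 29
  bit 1 = 0: r = r^2 mod 47 = 29^2 = 42
  bit 2 = 1: r = r^2 * 29 mod 47 = 42^2 * 29 = 25*29 = 20
  bit 3 = 0: r = r^2 mod 47 = 20^2 = 24
  bit 4 = 1: r = r^2 * 29 mod 47 = 24^2 * 29 = 12*29 = 19
  bit 5 = 1: r = r^2 * 29 mod 47 = 19^2 * 29 = 32*29 = 35
  -> B = 35
s = B^a = 35^39 mod 47  (bits of 39 = 100111)
  bit 0 = 1: r = r^2 * 35 mod 47 = 1^2 * 35 = 1*35 = 35
  bit 1 = 0: r = r^2 mod 47 = 35^2 = 3
  bit 2 = 0: r = r^2 mod 47 = 3^2 = 9
  bit 3 = 1: r = r^2 * 35 mod 47 = 9^2 * 35 = 34*35 = 15
  bit 4 = 1: r = r^2 * 35 mod 47 = 15^2 * 35 = 37*35 = 26
  bit 5 = 1: r = r^2 * 35 mod 47 = 26^2 * 35 = 18*35 = 19
  -> s = B^a = 19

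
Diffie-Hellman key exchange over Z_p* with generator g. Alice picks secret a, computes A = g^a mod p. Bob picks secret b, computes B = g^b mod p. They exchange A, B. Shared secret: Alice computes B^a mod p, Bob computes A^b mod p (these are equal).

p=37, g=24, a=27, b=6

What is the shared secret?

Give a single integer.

A = 24^27 mod 37  (bits of 27 = 11011)
  bit 0 = 1: r = r^2 * 24 mod 37 = 1^2 * 24 = 1*24 = 24
  bit 1 = 1: r = r^2 * 24 mod 37 = 24^2 * 24 = 21*24 = 23
  bit 2 = 0: r = r^2 mod 37 = 23^2 = 11
  bit 3 = 1: r = r^2 * 24 mod 37 = 11^2 * 24 = 10*24 = 18
  bit 4 = 1: r = r^2 * 24 mod 37 = 18^2 * 24 = 28*24 = 6
  -> A = 6
B = 24^6 mod 37  (bits of 6 = 110)
  bit 0 = 1: r = r^2 * 24 mod 37 = 1^2 * 24 = 1*24 = 24
  bit 1 = 1: r = r^2 * 24 mod 37 = 24^2 * 24 = 21*24 = 23
  bit 2 = 0: r = r^2 mod 37 = 23^2 = 11
  -> B = 11
s = B^a = 11^27 mod 37  (bits of 27 = 11011)
  bit 0 = 1: r = r^2 * 11 mod 37 = 1^2 * 11 = 1*11 = 11
  bit 1 = 1: r = r^2 * 11 mod 37 = 11^2 * 11 = 10*11 = 36
  bit 2 = 0: r = r^2 mod 37 = 36^2 = 1
  bit 3 = 1: r = r^2 * 11 mod 37 = 1^2 * 11 = 1*11 = 11
  bit 4 = 1: r = r^2 * 11 mod 37 = 11^2 * 11 = 10*11 = 36
  -> s = B^a = 36

Answer: 36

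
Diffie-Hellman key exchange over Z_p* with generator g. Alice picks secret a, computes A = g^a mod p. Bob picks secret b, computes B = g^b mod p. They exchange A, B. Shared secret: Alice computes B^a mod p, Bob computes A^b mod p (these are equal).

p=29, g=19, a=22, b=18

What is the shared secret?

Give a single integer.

A = 19^22 mod 29  (bits of 22 = 10110)
  bit 0 = 1: r = r^2 * 19 mod 29 = 1^2 * 19 = 1*19 = 19
  bit 1 = 0: r = r^2 mod 29 = 19^2 = 13
  bit 2 = 1: r = r^2 * 19 mod 29 = 13^2 * 19 = 24*19 = 21
  bit 3 = 1: r = r^2 * 19 mod 29 = 21^2 * 19 = 6*19 = 27
  bit 4 = 0: r = r^2 mod 29 = 27^2 = 4
  -> A = 4
B = 19^18 mod 29  (bits of 18 = 10010)
  bit 0 = 1: r = r^2 * 19 mod 29 = 1^2 * 19 = 1*19 = 19
  bit 1 = 0: r = r^2 mod 29 = 19^2 = 13
  bit 2 = 0: r = r^2 mod 29 = 13^2 = 24
  bit 3 = 1: r = r^2 * 19 mod 29 = 24^2 * 19 = 25*19 = 11
  bit 4 = 0: r = r^2 mod 29 = 11^2 = 5
  -> B = 5
s = B^a = 5^22 mod 29  (bits of 22 = 10110)
  bit 0 = 1: r = r^2 * 5 mod 29 = 1^2 * 5 = 1*5 = 5
  bit 1 = 0: r = r^2 mod 29 = 5^2 = 25
  bit 2 = 1: r = r^2 * 5 mod 29 = 25^2 * 5 = 16*5 = 22
  bit 3 = 1: r = r^2 * 5 mod 29 = 22^2 * 5 = 20*5 = 13
  bit 4 = 0: r = r^2 mod 29 = 13^2 = 24
  -> s = B^a = 24

Answer: 24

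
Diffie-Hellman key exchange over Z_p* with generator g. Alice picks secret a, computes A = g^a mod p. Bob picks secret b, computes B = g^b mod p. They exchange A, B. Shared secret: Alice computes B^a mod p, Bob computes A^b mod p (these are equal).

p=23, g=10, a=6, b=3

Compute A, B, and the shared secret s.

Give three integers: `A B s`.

Answer: 6 11 9

Derivation:
A = 10^6 mod 23  (bits of 6 = 110)
  bit 0 = 1: r = r^2 * 10 mod 23 = 1^2 * 10 = 1*10 = 10
  bit 1 = 1: r = r^2 * 10 mod 23 = 10^2 * 10 = 8*10 = 11
  bit 2 = 0: r = r^2 mod 23 = 11^2 = 6
  -> A = 6
B = 10^3 mod 23  (bits of 3 = 11)
  bit 0 = 1: r = r^2 * 10 mod 23 = 1^2 * 10 = 1*10 = 10
  bit 1 = 1: r = r^2 * 10 mod 23 = 10^2 * 10 = 8*10 = 11
  -> B = 11
s = B^a = 11^6 mod 23  (bits of 6 = 110)
  bit 0 = 1: r = r^2 * 11 mod 23 = 1^2 * 11 = 1*11 = 11
  bit 1 = 1: r = r^2 * 11 mod 23 = 11^2 * 11 = 6*11 = 20
  bit 2 = 0: r = r^2 mod 23 = 20^2 = 9
  -> s = B^a = 9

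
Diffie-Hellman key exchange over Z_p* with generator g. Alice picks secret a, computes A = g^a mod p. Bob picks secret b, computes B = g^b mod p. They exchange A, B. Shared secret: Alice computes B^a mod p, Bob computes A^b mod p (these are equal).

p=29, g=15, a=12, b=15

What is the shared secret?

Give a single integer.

Answer: 25

Derivation:
A = 15^12 mod 29  (bits of 12 = 1100)
  bit 0 = 1: r = r^2 * 15 mod 29 = 1^2 * 15 = 1*15 = 15
  bit 1 = 1: r = r^2 * 15 mod 29 = 15^2 * 15 = 22*15 = 11
  bit 2 = 0: r = r^2 mod 29 = 11^2 = 5
  bit 3 = 0: r = r^2 mod 29 = 5^2 = 25
  -> A = 25
B = 15^15 mod 29  (bits of 15 = 1111)
  bit 0 = 1: r = r^2 * 15 mod 29 = 1^2 * 15 = 1*15 = 15
  bit 1 = 1: r = r^2 * 15 mod 29 = 15^2 * 15 = 22*15 = 11
  bit 2 = 1: r = r^2 * 15 mod 29 = 11^2 * 15 = 5*15 = 17
  bit 3 = 1: r = r^2 * 15 mod 29 = 17^2 * 15 = 28*15 = 14
  -> B = 14
s = B^a = 14^12 mod 29  (bits of 12 = 1100)
  bit 0 = 1: r = r^2 * 14 mod 29 = 1^2 * 14 = 1*14 = 14
  bit 1 = 1: r = r^2 * 14 mod 29 = 14^2 * 14 = 22*14 = 18
  bit 2 = 0: r = r^2 mod 29 = 18^2 = 5
  bit 3 = 0: r = r^2 mod 29 = 5^2 = 25
  -> s = B^a = 25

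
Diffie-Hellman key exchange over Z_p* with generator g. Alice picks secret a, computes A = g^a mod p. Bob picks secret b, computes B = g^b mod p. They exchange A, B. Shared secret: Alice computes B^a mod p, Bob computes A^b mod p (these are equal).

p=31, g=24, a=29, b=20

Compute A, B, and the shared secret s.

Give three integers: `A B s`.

Answer: 22 5 25

Derivation:
A = 24^29 mod 31  (bits of 29 = 11101)
  bit 0 = 1: r = r^2 * 24 mod 31 = 1^2 * 24 = 1*24 = 24
  bit 1 = 1: r = r^2 * 24 mod 31 = 24^2 * 24 = 18*24 = 29
  bit 2 = 1: r = r^2 * 24 mod 31 = 29^2 * 24 = 4*24 = 3
  bit 3 = 0: r = r^2 mod 31 = 3^2 = 9
  bit 4 = 1: r = r^2 * 24 mod 31 = 9^2 * 24 = 19*24 = 22
  -> A = 22
B = 24^20 mod 31  (bits of 20 = 10100)
  bit 0 = 1: r = r^2 * 24 mod 31 = 1^2 * 24 = 1*24 = 24
  bit 1 = 0: r = r^2 mod 31 = 24^2 = 18
  bit 2 = 1: r = r^2 * 24 mod 31 = 18^2 * 24 = 14*24 = 26
  bit 3 = 0: r = r^2 mod 31 = 26^2 = 25
  bit 4 = 0: r = r^2 mod 31 = 25^2 = 5
  -> B = 5
s = B^a = 5^29 mod 31  (bits of 29 = 11101)
  bit 0 = 1: r = r^2 * 5 mod 31 = 1^2 * 5 = 1*5 = 5
  bit 1 = 1: r = r^2 * 5 mod 31 = 5^2 * 5 = 25*5 = 1
  bit 2 = 1: r = r^2 * 5 mod 31 = 1^2 * 5 = 1*5 = 5
  bit 3 = 0: r = r^2 mod 31 = 5^2 = 25
  bit 4 = 1: r = r^2 * 5 mod 31 = 25^2 * 5 = 5*5 = 25
  -> s = B^a = 25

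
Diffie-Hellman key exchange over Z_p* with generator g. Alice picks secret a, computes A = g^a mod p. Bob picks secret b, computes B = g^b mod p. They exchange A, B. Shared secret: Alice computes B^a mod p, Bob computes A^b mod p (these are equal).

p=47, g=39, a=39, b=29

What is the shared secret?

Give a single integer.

Answer: 40

Derivation:
A = 39^39 mod 47  (bits of 39 = 100111)
  bit 0 = 1: r = r^2 * 39 mod 47 = 1^2 * 39 = 1*39 = 39
  bit 1 = 0: r = r^2 mod 47 = 39^2 = 17
  bit 2 = 0: r = r^2 mod 47 = 17^2 = 7
  bit 3 = 1: r = r^2 * 39 mod 47 = 7^2 * 39 = 2*39 = 31
  bit 4 = 1: r = r^2 * 39 mod 47 = 31^2 * 39 = 21*39 = 20
  bit 5 = 1: r = r^2 * 39 mod 47 = 20^2 * 39 = 24*39 = 43
  -> A = 43
B = 39^29 mod 47  (bits of 29 = 11101)
  bit 0 = 1: r = r^2 * 39 mod 47 = 1^2 * 39 = 1*39 = 39
  bit 1 = 1: r = r^2 * 39 mod 47 = 39^2 * 39 = 17*39 = 5
  bit 2 = 1: r = r^2 * 39 mod 47 = 5^2 * 39 = 25*39 = 35
  bit 3 = 0: r = r^2 mod 47 = 35^2 = 3
  bit 4 = 1: r = r^2 * 39 mod 47 = 3^2 * 39 = 9*39 = 22
  -> B = 22
s = B^a = 22^39 mod 47  (bits of 39 = 100111)
  bit 0 = 1: r = r^2 * 22 mod 47 = 1^2 * 22 = 1*22 = 22
  bit 1 = 0: r = r^2 mod 47 = 22^2 = 14
  bit 2 = 0: r = r^2 mod 47 = 14^2 = 8
  bit 3 = 1: r = r^2 * 22 mod 47 = 8^2 * 22 = 17*22 = 45
  bit 4 = 1: r = r^2 * 22 mod 47 = 45^2 * 22 = 4*22 = 41
  bit 5 = 1: r = r^2 * 22 mod 47 = 41^2 * 22 = 36*22 = 40
  -> s = B^a = 40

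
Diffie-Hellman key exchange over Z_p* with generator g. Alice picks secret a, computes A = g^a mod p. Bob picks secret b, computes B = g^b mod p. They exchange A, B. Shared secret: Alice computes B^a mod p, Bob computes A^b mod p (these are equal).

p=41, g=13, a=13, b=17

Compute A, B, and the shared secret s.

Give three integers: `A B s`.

Answer: 11 29 28

Derivation:
A = 13^13 mod 41  (bits of 13 = 1101)
  bit 0 = 1: r = r^2 * 13 mod 41 = 1^2 * 13 = 1*13 = 13
  bit 1 = 1: r = r^2 * 13 mod 41 = 13^2 * 13 = 5*13 = 24
  bit 2 = 0: r = r^2 mod 41 = 24^2 = 2
  bit 3 = 1: r = r^2 * 13 mod 41 = 2^2 * 13 = 4*13 = 11
  -> A = 11
B = 13^17 mod 41  (bits of 17 = 10001)
  bit 0 = 1: r = r^2 * 13 mod 41 = 1^2 * 13 = 1*13 = 13
  bit 1 = 0: r = r^2 mod 41 = 13^2 = 5
  bit 2 = 0: r = r^2 mod 41 = 5^2 = 25
  bit 3 = 0: r = r^2 mod 41 = 25^2 = 10
  bit 4 = 1: r = r^2 * 13 mod 41 = 10^2 * 13 = 18*13 = 29
  -> B = 29
s = B^a = 29^13 mod 41  (bits of 13 = 1101)
  bit 0 = 1: r = r^2 * 29 mod 41 = 1^2 * 29 = 1*29 = 29
  bit 1 = 1: r = r^2 * 29 mod 41 = 29^2 * 29 = 21*29 = 35
  bit 2 = 0: r = r^2 mod 41 = 35^2 = 36
  bit 3 = 1: r = r^2 * 29 mod 41 = 36^2 * 29 = 25*29 = 28
  -> s = B^a = 28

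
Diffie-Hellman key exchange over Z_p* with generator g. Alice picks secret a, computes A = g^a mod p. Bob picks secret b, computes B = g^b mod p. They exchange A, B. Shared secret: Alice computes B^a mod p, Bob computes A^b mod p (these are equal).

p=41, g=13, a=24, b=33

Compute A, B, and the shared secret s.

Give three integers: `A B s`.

A = 13^24 mod 41  (bits of 24 = 11000)
  bit 0 = 1: r = r^2 * 13 mod 41 = 1^2 * 13 = 1*13 = 13
  bit 1 = 1: r = r^2 * 13 mod 41 = 13^2 * 13 = 5*13 = 24
  bit 2 = 0: r = r^2 mod 41 = 24^2 = 2
  bit 3 = 0: r = r^2 mod 41 = 2^2 = 4
  bit 4 = 0: r = r^2 mod 41 = 4^2 = 16
  -> A = 16
B = 13^33 mod 41  (bits of 33 = 100001)
  bit 0 = 1: r = r^2 * 13 mod 41 = 1^2 * 13 = 1*13 = 13
  bit 1 = 0: r = r^2 mod 41 = 13^2 = 5
  bit 2 = 0: r = r^2 mod 41 = 5^2 = 25
  bit 3 = 0: r = r^2 mod 41 = 25^2 = 10
  bit 4 = 0: r = r^2 mod 41 = 10^2 = 18
  bit 5 = 1: r = r^2 * 13 mod 41 = 18^2 * 13 = 37*13 = 30
  -> B = 30
s = B^a = 30^24 mod 41  (bits of 24 = 11000)
  bit 0 = 1: r = r^2 * 30 mod 41 = 1^2 * 30 = 1*30 = 30
  bit 1 = 1: r = r^2 * 30 mod 41 = 30^2 * 30 = 39*30 = 22
  bit 2 = 0: r = r^2 mod 41 = 22^2 = 33
  bit 3 = 0: r = r^2 mod 41 = 33^2 = 23
  bit 4 = 0: r = r^2 mod 41 = 23^2 = 37
  -> s = B^a = 37

Answer: 16 30 37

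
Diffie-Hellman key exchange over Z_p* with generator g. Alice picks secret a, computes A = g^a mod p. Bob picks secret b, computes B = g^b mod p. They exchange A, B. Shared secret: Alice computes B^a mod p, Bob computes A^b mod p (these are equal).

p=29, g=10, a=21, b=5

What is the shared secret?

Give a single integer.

Answer: 12

Derivation:
A = 10^21 mod 29  (bits of 21 = 10101)
  bit 0 = 1: r = r^2 * 10 mod 29 = 1^2 * 10 = 1*10 = 10
  bit 1 = 0: r = r^2 mod 29 = 10^2 = 13
  bit 2 = 1: r = r^2 * 10 mod 29 = 13^2 * 10 = 24*10 = 8
  bit 3 = 0: r = r^2 mod 29 = 8^2 = 6
  bit 4 = 1: r = r^2 * 10 mod 29 = 6^2 * 10 = 7*10 = 12
  -> A = 12
B = 10^5 mod 29  (bits of 5 = 101)
  bit 0 = 1: r = r^2 * 10 mod 29 = 1^2 * 10 = 1*10 = 10
  bit 1 = 0: r = r^2 mod 29 = 10^2 = 13
  bit 2 = 1: r = r^2 * 10 mod 29 = 13^2 * 10 = 24*10 = 8
  -> B = 8
s = B^a = 8^21 mod 29  (bits of 21 = 10101)
  bit 0 = 1: r = r^2 * 8 mod 29 = 1^2 * 8 = 1*8 = 8
  bit 1 = 0: r = r^2 mod 29 = 8^2 = 6
  bit 2 = 1: r = r^2 * 8 mod 29 = 6^2 * 8 = 7*8 = 27
  bit 3 = 0: r = r^2 mod 29 = 27^2 = 4
  bit 4 = 1: r = r^2 * 8 mod 29 = 4^2 * 8 = 16*8 = 12
  -> s = B^a = 12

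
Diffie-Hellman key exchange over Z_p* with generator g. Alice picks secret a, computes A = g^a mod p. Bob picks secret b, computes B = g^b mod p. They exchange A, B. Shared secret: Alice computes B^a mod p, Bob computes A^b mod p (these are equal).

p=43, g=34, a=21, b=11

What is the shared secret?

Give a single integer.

A = 34^21 mod 43  (bits of 21 = 10101)
  bit 0 = 1: r = r^2 * 34 mod 43 = 1^2 * 34 = 1*34 = 34
  bit 1 = 0: r = r^2 mod 43 = 34^2 = 38
  bit 2 = 1: r = r^2 * 34 mod 43 = 38^2 * 34 = 25*34 = 33
  bit 3 = 0: r = r^2 mod 43 = 33^2 = 14
  bit 4 = 1: r = r^2 * 34 mod 43 = 14^2 * 34 = 24*34 = 42
  -> A = 42
B = 34^11 mod 43  (bits of 11 = 1011)
  bit 0 = 1: r = r^2 * 34 mod 43 = 1^2 * 34 = 1*34 = 34
  bit 1 = 0: r = r^2 mod 43 = 34^2 = 38
  bit 2 = 1: r = r^2 * 34 mod 43 = 38^2 * 34 = 25*34 = 33
  bit 3 = 1: r = r^2 * 34 mod 43 = 33^2 * 34 = 14*34 = 3
  -> B = 3
s = B^a = 3^21 mod 43  (bits of 21 = 10101)
  bit 0 = 1: r = r^2 * 3 mod 43 = 1^2 * 3 = 1*3 = 3
  bit 1 = 0: r = r^2 mod 43 = 3^2 = 9
  bit 2 = 1: r = r^2 * 3 mod 43 = 9^2 * 3 = 38*3 = 28
  bit 3 = 0: r = r^2 mod 43 = 28^2 = 10
  bit 4 = 1: r = r^2 * 3 mod 43 = 10^2 * 3 = 14*3 = 42
  -> s = B^a = 42

Answer: 42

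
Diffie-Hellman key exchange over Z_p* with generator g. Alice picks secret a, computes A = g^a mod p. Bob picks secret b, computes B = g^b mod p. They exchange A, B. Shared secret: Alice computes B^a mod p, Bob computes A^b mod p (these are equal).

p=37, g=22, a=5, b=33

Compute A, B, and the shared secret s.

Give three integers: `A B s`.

A = 22^5 mod 37  (bits of 5 = 101)
  bit 0 = 1: r = r^2 * 22 mod 37 = 1^2 * 22 = 1*22 = 22
  bit 1 = 0: r = r^2 mod 37 = 22^2 = 3
  bit 2 = 1: r = r^2 * 22 mod 37 = 3^2 * 22 = 9*22 = 13
  -> A = 13
B = 22^33 mod 37  (bits of 33 = 100001)
  bit 0 = 1: r = r^2 * 22 mod 37 = 1^2 * 22 = 1*22 = 22
  bit 1 = 0: r = r^2 mod 37 = 22^2 = 3
  bit 2 = 0: r = r^2 mod 37 = 3^2 = 9
  bit 3 = 0: r = r^2 mod 37 = 9^2 = 7
  bit 4 = 0: r = r^2 mod 37 = 7^2 = 12
  bit 5 = 1: r = r^2 * 22 mod 37 = 12^2 * 22 = 33*22 = 23
  -> B = 23
s = B^a = 23^5 mod 37  (bits of 5 = 101)
  bit 0 = 1: r = r^2 * 23 mod 37 = 1^2 * 23 = 1*23 = 23
  bit 1 = 0: r = r^2 mod 37 = 23^2 = 11
  bit 2 = 1: r = r^2 * 23 mod 37 = 11^2 * 23 = 10*23 = 8
  -> s = B^a = 8

Answer: 13 23 8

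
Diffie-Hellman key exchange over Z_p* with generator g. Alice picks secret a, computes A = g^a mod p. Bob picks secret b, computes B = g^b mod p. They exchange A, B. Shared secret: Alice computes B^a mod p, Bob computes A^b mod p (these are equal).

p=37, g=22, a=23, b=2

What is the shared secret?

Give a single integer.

Answer: 21

Derivation:
A = 22^23 mod 37  (bits of 23 = 10111)
  bit 0 = 1: r = r^2 * 22 mod 37 = 1^2 * 22 = 1*22 = 22
  bit 1 = 0: r = r^2 mod 37 = 22^2 = 3
  bit 2 = 1: r = r^2 * 22 mod 37 = 3^2 * 22 = 9*22 = 13
  bit 3 = 1: r = r^2 * 22 mod 37 = 13^2 * 22 = 21*22 = 18
  bit 4 = 1: r = r^2 * 22 mod 37 = 18^2 * 22 = 28*22 = 24
  -> A = 24
B = 22^2 mod 37  (bits of 2 = 10)
  bit 0 = 1: r = r^2 * 22 mod 37 = 1^2 * 22 = 1*22 = 22
  bit 1 = 0: r = r^2 mod 37 = 22^2 = 3
  -> B = 3
s = B^a = 3^23 mod 37  (bits of 23 = 10111)
  bit 0 = 1: r = r^2 * 3 mod 37 = 1^2 * 3 = 1*3 = 3
  bit 1 = 0: r = r^2 mod 37 = 3^2 = 9
  bit 2 = 1: r = r^2 * 3 mod 37 = 9^2 * 3 = 7*3 = 21
  bit 3 = 1: r = r^2 * 3 mod 37 = 21^2 * 3 = 34*3 = 28
  bit 4 = 1: r = r^2 * 3 mod 37 = 28^2 * 3 = 7*3 = 21
  -> s = B^a = 21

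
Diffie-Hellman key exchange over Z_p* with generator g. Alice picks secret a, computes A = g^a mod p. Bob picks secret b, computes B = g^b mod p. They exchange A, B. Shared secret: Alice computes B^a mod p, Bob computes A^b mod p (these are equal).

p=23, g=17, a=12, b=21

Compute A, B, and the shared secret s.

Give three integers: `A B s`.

A = 17^12 mod 23  (bits of 12 = 1100)
  bit 0 = 1: r = r^2 * 17 mod 23 = 1^2 * 17 = 1*17 = 17
  bit 1 = 1: r = r^2 * 17 mod 23 = 17^2 * 17 = 13*17 = 14
  bit 2 = 0: r = r^2 mod 23 = 14^2 = 12
  bit 3 = 0: r = r^2 mod 23 = 12^2 = 6
  -> A = 6
B = 17^21 mod 23  (bits of 21 = 10101)
  bit 0 = 1: r = r^2 * 17 mod 23 = 1^2 * 17 = 1*17 = 17
  bit 1 = 0: r = r^2 mod 23 = 17^2 = 13
  bit 2 = 1: r = r^2 * 17 mod 23 = 13^2 * 17 = 8*17 = 21
  bit 3 = 0: r = r^2 mod 23 = 21^2 = 4
  bit 4 = 1: r = r^2 * 17 mod 23 = 4^2 * 17 = 16*17 = 19
  -> B = 19
s = B^a = 19^12 mod 23  (bits of 12 = 1100)
  bit 0 = 1: r = r^2 * 19 mod 23 = 1^2 * 19 = 1*19 = 19
  bit 1 = 1: r = r^2 * 19 mod 23 = 19^2 * 19 = 16*19 = 5
  bit 2 = 0: r = r^2 mod 23 = 5^2 = 2
  bit 3 = 0: r = r^2 mod 23 = 2^2 = 4
  -> s = B^a = 4

Answer: 6 19 4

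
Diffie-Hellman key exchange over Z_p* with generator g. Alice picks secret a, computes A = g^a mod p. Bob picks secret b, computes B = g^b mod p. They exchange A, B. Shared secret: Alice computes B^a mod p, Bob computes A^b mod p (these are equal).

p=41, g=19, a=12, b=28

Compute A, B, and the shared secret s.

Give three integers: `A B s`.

A = 19^12 mod 41  (bits of 12 = 1100)
  bit 0 = 1: r = r^2 * 19 mod 41 = 1^2 * 19 = 1*19 = 19
  bit 1 = 1: r = r^2 * 19 mod 41 = 19^2 * 19 = 33*19 = 12
  bit 2 = 0: r = r^2 mod 41 = 12^2 = 21
  bit 3 = 0: r = r^2 mod 41 = 21^2 = 31
  -> A = 31
B = 19^28 mod 41  (bits of 28 = 11100)
  bit 0 = 1: r = r^2 * 19 mod 41 = 1^2 * 19 = 1*19 = 19
  bit 1 = 1: r = r^2 * 19 mod 41 = 19^2 * 19 = 33*19 = 12
  bit 2 = 1: r = r^2 * 19 mod 41 = 12^2 * 19 = 21*19 = 30
  bit 3 = 0: r = r^2 mod 41 = 30^2 = 39
  bit 4 = 0: r = r^2 mod 41 = 39^2 = 4
  -> B = 4
s = B^a = 4^12 mod 41  (bits of 12 = 1100)
  bit 0 = 1: r = r^2 * 4 mod 41 = 1^2 * 4 = 1*4 = 4
  bit 1 = 1: r = r^2 * 4 mod 41 = 4^2 * 4 = 16*4 = 23
  bit 2 = 0: r = r^2 mod 41 = 23^2 = 37
  bit 3 = 0: r = r^2 mod 41 = 37^2 = 16
  -> s = B^a = 16

Answer: 31 4 16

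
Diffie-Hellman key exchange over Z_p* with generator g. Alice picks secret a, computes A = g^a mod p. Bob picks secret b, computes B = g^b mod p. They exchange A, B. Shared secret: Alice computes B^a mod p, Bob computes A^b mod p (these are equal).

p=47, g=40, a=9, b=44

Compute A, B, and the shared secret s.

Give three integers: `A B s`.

Answer: 29 24 28

Derivation:
A = 40^9 mod 47  (bits of 9 = 1001)
  bit 0 = 1: r = r^2 * 40 mod 47 = 1^2 * 40 = 1*40 = 40
  bit 1 = 0: r = r^2 mod 47 = 40^2 = 2
  bit 2 = 0: r = r^2 mod 47 = 2^2 = 4
  bit 3 = 1: r = r^2 * 40 mod 47 = 4^2 * 40 = 16*40 = 29
  -> A = 29
B = 40^44 mod 47  (bits of 44 = 101100)
  bit 0 = 1: r = r^2 * 40 mod 47 = 1^2 * 40 = 1*40 = 40
  bit 1 = 0: r = r^2 mod 47 = 40^2 = 2
  bit 2 = 1: r = r^2 * 40 mod 47 = 2^2 * 40 = 4*40 = 19
  bit 3 = 1: r = r^2 * 40 mod 47 = 19^2 * 40 = 32*40 = 11
  bit 4 = 0: r = r^2 mod 47 = 11^2 = 27
  bit 5 = 0: r = r^2 mod 47 = 27^2 = 24
  -> B = 24
s = B^a = 24^9 mod 47  (bits of 9 = 1001)
  bit 0 = 1: r = r^2 * 24 mod 47 = 1^2 * 24 = 1*24 = 24
  bit 1 = 0: r = r^2 mod 47 = 24^2 = 12
  bit 2 = 0: r = r^2 mod 47 = 12^2 = 3
  bit 3 = 1: r = r^2 * 24 mod 47 = 3^2 * 24 = 9*24 = 28
  -> s = B^a = 28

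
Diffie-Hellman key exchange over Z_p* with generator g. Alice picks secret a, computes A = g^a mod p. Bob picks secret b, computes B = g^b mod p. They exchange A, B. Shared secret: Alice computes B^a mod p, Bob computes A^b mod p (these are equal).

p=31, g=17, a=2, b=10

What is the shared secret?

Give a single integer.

A = 17^2 mod 31  (bits of 2 = 10)
  bit 0 = 1: r = r^2 * 17 mod 31 = 1^2 * 17 = 1*17 = 17
  bit 1 = 0: r = r^2 mod 31 = 17^2 = 10
  -> A = 10
B = 17^10 mod 31  (bits of 10 = 1010)
  bit 0 = 1: r = r^2 * 17 mod 31 = 1^2 * 17 = 1*17 = 17
  bit 1 = 0: r = r^2 mod 31 = 17^2 = 10
  bit 2 = 1: r = r^2 * 17 mod 31 = 10^2 * 17 = 7*17 = 26
  bit 3 = 0: r = r^2 mod 31 = 26^2 = 25
  -> B = 25
s = B^a = 25^2 mod 31  (bits of 2 = 10)
  bit 0 = 1: r = r^2 * 25 mod 31 = 1^2 * 25 = 1*25 = 25
  bit 1 = 0: r = r^2 mod 31 = 25^2 = 5
  -> s = B^a = 5

Answer: 5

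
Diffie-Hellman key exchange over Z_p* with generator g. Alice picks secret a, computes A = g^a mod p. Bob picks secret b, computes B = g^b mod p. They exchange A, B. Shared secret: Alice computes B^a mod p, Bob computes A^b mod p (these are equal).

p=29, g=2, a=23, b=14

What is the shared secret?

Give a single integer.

A = 2^23 mod 29  (bits of 23 = 10111)
  bit 0 = 1: r = r^2 * 2 mod 29 = 1^2 * 2 = 1*2 = 2
  bit 1 = 0: r = r^2 mod 29 = 2^2 = 4
  bit 2 = 1: r = r^2 * 2 mod 29 = 4^2 * 2 = 16*2 = 3
  bit 3 = 1: r = r^2 * 2 mod 29 = 3^2 * 2 = 9*2 = 18
  bit 4 = 1: r = r^2 * 2 mod 29 = 18^2 * 2 = 5*2 = 10
  -> A = 10
B = 2^14 mod 29  (bits of 14 = 1110)
  bit 0 = 1: r = r^2 * 2 mod 29 = 1^2 * 2 = 1*2 = 2
  bit 1 = 1: r = r^2 * 2 mod 29 = 2^2 * 2 = 4*2 = 8
  bit 2 = 1: r = r^2 * 2 mod 29 = 8^2 * 2 = 6*2 = 12
  bit 3 = 0: r = r^2 mod 29 = 12^2 = 28
  -> B = 28
s = B^a = 28^23 mod 29  (bits of 23 = 10111)
  bit 0 = 1: r = r^2 * 28 mod 29 = 1^2 * 28 = 1*28 = 28
  bit 1 = 0: r = r^2 mod 29 = 28^2 = 1
  bit 2 = 1: r = r^2 * 28 mod 29 = 1^2 * 28 = 1*28 = 28
  bit 3 = 1: r = r^2 * 28 mod 29 = 28^2 * 28 = 1*28 = 28
  bit 4 = 1: r = r^2 * 28 mod 29 = 28^2 * 28 = 1*28 = 28
  -> s = B^a = 28

Answer: 28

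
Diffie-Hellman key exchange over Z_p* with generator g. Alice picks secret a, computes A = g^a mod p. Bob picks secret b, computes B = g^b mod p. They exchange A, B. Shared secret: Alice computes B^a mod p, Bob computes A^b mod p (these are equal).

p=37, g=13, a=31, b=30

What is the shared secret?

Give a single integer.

A = 13^31 mod 37  (bits of 31 = 11111)
  bit 0 = 1: r = r^2 * 13 mod 37 = 1^2 * 13 = 1*13 = 13
  bit 1 = 1: r = r^2 * 13 mod 37 = 13^2 * 13 = 21*13 = 14
  bit 2 = 1: r = r^2 * 13 mod 37 = 14^2 * 13 = 11*13 = 32
  bit 3 = 1: r = r^2 * 13 mod 37 = 32^2 * 13 = 25*13 = 29
  bit 4 = 1: r = r^2 * 13 mod 37 = 29^2 * 13 = 27*13 = 18
  -> A = 18
B = 13^30 mod 37  (bits of 30 = 11110)
  bit 0 = 1: r = r^2 * 13 mod 37 = 1^2 * 13 = 1*13 = 13
  bit 1 = 1: r = r^2 * 13 mod 37 = 13^2 * 13 = 21*13 = 14
  bit 2 = 1: r = r^2 * 13 mod 37 = 14^2 * 13 = 11*13 = 32
  bit 3 = 1: r = r^2 * 13 mod 37 = 32^2 * 13 = 25*13 = 29
  bit 4 = 0: r = r^2 mod 37 = 29^2 = 27
  -> B = 27
s = B^a = 27^31 mod 37  (bits of 31 = 11111)
  bit 0 = 1: r = r^2 * 27 mod 37 = 1^2 * 27 = 1*27 = 27
  bit 1 = 1: r = r^2 * 27 mod 37 = 27^2 * 27 = 26*27 = 36
  bit 2 = 1: r = r^2 * 27 mod 37 = 36^2 * 27 = 1*27 = 27
  bit 3 = 1: r = r^2 * 27 mod 37 = 27^2 * 27 = 26*27 = 36
  bit 4 = 1: r = r^2 * 27 mod 37 = 36^2 * 27 = 1*27 = 27
  -> s = B^a = 27

Answer: 27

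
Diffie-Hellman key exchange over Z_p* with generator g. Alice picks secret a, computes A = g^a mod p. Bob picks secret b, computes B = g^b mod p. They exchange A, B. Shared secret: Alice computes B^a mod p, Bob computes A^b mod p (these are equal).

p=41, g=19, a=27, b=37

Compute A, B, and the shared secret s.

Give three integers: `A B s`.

Answer: 11 24 13

Derivation:
A = 19^27 mod 41  (bits of 27 = 11011)
  bit 0 = 1: r = r^2 * 19 mod 41 = 1^2 * 19 = 1*19 = 19
  bit 1 = 1: r = r^2 * 19 mod 41 = 19^2 * 19 = 33*19 = 12
  bit 2 = 0: r = r^2 mod 41 = 12^2 = 21
  bit 3 = 1: r = r^2 * 19 mod 41 = 21^2 * 19 = 31*19 = 15
  bit 4 = 1: r = r^2 * 19 mod 41 = 15^2 * 19 = 20*19 = 11
  -> A = 11
B = 19^37 mod 41  (bits of 37 = 100101)
  bit 0 = 1: r = r^2 * 19 mod 41 = 1^2 * 19 = 1*19 = 19
  bit 1 = 0: r = r^2 mod 41 = 19^2 = 33
  bit 2 = 0: r = r^2 mod 41 = 33^2 = 23
  bit 3 = 1: r = r^2 * 19 mod 41 = 23^2 * 19 = 37*19 = 6
  bit 4 = 0: r = r^2 mod 41 = 6^2 = 36
  bit 5 = 1: r = r^2 * 19 mod 41 = 36^2 * 19 = 25*19 = 24
  -> B = 24
s = B^a = 24^27 mod 41  (bits of 27 = 11011)
  bit 0 = 1: r = r^2 * 24 mod 41 = 1^2 * 24 = 1*24 = 24
  bit 1 = 1: r = r^2 * 24 mod 41 = 24^2 * 24 = 2*24 = 7
  bit 2 = 0: r = r^2 mod 41 = 7^2 = 8
  bit 3 = 1: r = r^2 * 24 mod 41 = 8^2 * 24 = 23*24 = 19
  bit 4 = 1: r = r^2 * 24 mod 41 = 19^2 * 24 = 33*24 = 13
  -> s = B^a = 13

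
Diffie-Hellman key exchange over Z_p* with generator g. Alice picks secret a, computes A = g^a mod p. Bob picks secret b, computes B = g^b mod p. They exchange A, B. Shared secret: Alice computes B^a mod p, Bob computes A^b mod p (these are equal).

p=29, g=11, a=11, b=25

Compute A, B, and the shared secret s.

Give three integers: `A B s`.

Answer: 10 19 27

Derivation:
A = 11^11 mod 29  (bits of 11 = 1011)
  bit 0 = 1: r = r^2 * 11 mod 29 = 1^2 * 11 = 1*11 = 11
  bit 1 = 0: r = r^2 mod 29 = 11^2 = 5
  bit 2 = 1: r = r^2 * 11 mod 29 = 5^2 * 11 = 25*11 = 14
  bit 3 = 1: r = r^2 * 11 mod 29 = 14^2 * 11 = 22*11 = 10
  -> A = 10
B = 11^25 mod 29  (bits of 25 = 11001)
  bit 0 = 1: r = r^2 * 11 mod 29 = 1^2 * 11 = 1*11 = 11
  bit 1 = 1: r = r^2 * 11 mod 29 = 11^2 * 11 = 5*11 = 26
  bit 2 = 0: r = r^2 mod 29 = 26^2 = 9
  bit 3 = 0: r = r^2 mod 29 = 9^2 = 23
  bit 4 = 1: r = r^2 * 11 mod 29 = 23^2 * 11 = 7*11 = 19
  -> B = 19
s = B^a = 19^11 mod 29  (bits of 11 = 1011)
  bit 0 = 1: r = r^2 * 19 mod 29 = 1^2 * 19 = 1*19 = 19
  bit 1 = 0: r = r^2 mod 29 = 19^2 = 13
  bit 2 = 1: r = r^2 * 19 mod 29 = 13^2 * 19 = 24*19 = 21
  bit 3 = 1: r = r^2 * 19 mod 29 = 21^2 * 19 = 6*19 = 27
  -> s = B^a = 27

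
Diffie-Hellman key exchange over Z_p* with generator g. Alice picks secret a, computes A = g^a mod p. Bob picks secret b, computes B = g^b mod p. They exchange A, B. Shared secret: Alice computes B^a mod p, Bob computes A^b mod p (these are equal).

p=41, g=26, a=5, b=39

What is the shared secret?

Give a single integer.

A = 26^5 mod 41  (bits of 5 = 101)
  bit 0 = 1: r = r^2 * 26 mod 41 = 1^2 * 26 = 1*26 = 26
  bit 1 = 0: r = r^2 mod 41 = 26^2 = 20
  bit 2 = 1: r = r^2 * 26 mod 41 = 20^2 * 26 = 31*26 = 27
  -> A = 27
B = 26^39 mod 41  (bits of 39 = 100111)
  bit 0 = 1: r = r^2 * 26 mod 41 = 1^2 * 26 = 1*26 = 26
  bit 1 = 0: r = r^2 mod 41 = 26^2 = 20
  bit 2 = 0: r = r^2 mod 41 = 20^2 = 31
  bit 3 = 1: r = r^2 * 26 mod 41 = 31^2 * 26 = 18*26 = 17
  bit 4 = 1: r = r^2 * 26 mod 41 = 17^2 * 26 = 2*26 = 11
  bit 5 = 1: r = r^2 * 26 mod 41 = 11^2 * 26 = 39*26 = 30
  -> B = 30
s = B^a = 30^5 mod 41  (bits of 5 = 101)
  bit 0 = 1: r = r^2 * 30 mod 41 = 1^2 * 30 = 1*30 = 30
  bit 1 = 0: r = r^2 mod 41 = 30^2 = 39
  bit 2 = 1: r = r^2 * 30 mod 41 = 39^2 * 30 = 4*30 = 38
  -> s = B^a = 38

Answer: 38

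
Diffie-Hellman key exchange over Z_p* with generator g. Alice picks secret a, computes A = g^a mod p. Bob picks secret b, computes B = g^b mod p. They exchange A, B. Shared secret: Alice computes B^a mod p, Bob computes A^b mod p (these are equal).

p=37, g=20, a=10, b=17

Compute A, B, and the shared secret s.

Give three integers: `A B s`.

A = 20^10 mod 37  (bits of 10 = 1010)
  bit 0 = 1: r = r^2 * 20 mod 37 = 1^2 * 20 = 1*20 = 20
  bit 1 = 0: r = r^2 mod 37 = 20^2 = 30
  bit 2 = 1: r = r^2 * 20 mod 37 = 30^2 * 20 = 12*20 = 18
  bit 3 = 0: r = r^2 mod 37 = 18^2 = 28
  -> A = 28
B = 20^17 mod 37  (bits of 17 = 10001)
  bit 0 = 1: r = r^2 * 20 mod 37 = 1^2 * 20 = 1*20 = 20
  bit 1 = 0: r = r^2 mod 37 = 20^2 = 30
  bit 2 = 0: r = r^2 mod 37 = 30^2 = 12
  bit 3 = 0: r = r^2 mod 37 = 12^2 = 33
  bit 4 = 1: r = r^2 * 20 mod 37 = 33^2 * 20 = 16*20 = 24
  -> B = 24
s = B^a = 24^10 mod 37  (bits of 10 = 1010)
  bit 0 = 1: r = r^2 * 24 mod 37 = 1^2 * 24 = 1*24 = 24
  bit 1 = 0: r = r^2 mod 37 = 24^2 = 21
  bit 2 = 1: r = r^2 * 24 mod 37 = 21^2 * 24 = 34*24 = 2
  bit 3 = 0: r = r^2 mod 37 = 2^2 = 4
  -> s = B^a = 4

Answer: 28 24 4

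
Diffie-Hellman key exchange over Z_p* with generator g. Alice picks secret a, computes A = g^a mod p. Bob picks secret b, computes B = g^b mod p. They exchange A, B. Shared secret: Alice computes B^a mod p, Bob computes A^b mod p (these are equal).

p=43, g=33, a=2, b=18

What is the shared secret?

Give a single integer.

Answer: 16

Derivation:
A = 33^2 mod 43  (bits of 2 = 10)
  bit 0 = 1: r = r^2 * 33 mod 43 = 1^2 * 33 = 1*33 = 33
  bit 1 = 0: r = r^2 mod 43 = 33^2 = 14
  -> A = 14
B = 33^18 mod 43  (bits of 18 = 10010)
  bit 0 = 1: r = r^2 * 33 mod 43 = 1^2 * 33 = 1*33 = 33
  bit 1 = 0: r = r^2 mod 43 = 33^2 = 14
  bit 2 = 0: r = r^2 mod 43 = 14^2 = 24
  bit 3 = 1: r = r^2 * 33 mod 43 = 24^2 * 33 = 17*33 = 2
  bit 4 = 0: r = r^2 mod 43 = 2^2 = 4
  -> B = 4
s = B^a = 4^2 mod 43  (bits of 2 = 10)
  bit 0 = 1: r = r^2 * 4 mod 43 = 1^2 * 4 = 1*4 = 4
  bit 1 = 0: r = r^2 mod 43 = 4^2 = 16
  -> s = B^a = 16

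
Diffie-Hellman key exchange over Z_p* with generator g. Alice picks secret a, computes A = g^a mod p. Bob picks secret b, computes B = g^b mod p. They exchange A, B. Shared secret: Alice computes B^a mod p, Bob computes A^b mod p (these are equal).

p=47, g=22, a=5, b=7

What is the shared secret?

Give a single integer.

Answer: 5

Derivation:
A = 22^5 mod 47  (bits of 5 = 101)
  bit 0 = 1: r = r^2 * 22 mod 47 = 1^2 * 22 = 1*22 = 22
  bit 1 = 0: r = r^2 mod 47 = 22^2 = 14
  bit 2 = 1: r = r^2 * 22 mod 47 = 14^2 * 22 = 8*22 = 35
  -> A = 35
B = 22^7 mod 47  (bits of 7 = 111)
  bit 0 = 1: r = r^2 * 22 mod 47 = 1^2 * 22 = 1*22 = 22
  bit 1 = 1: r = r^2 * 22 mod 47 = 22^2 * 22 = 14*22 = 26
  bit 2 = 1: r = r^2 * 22 mod 47 = 26^2 * 22 = 18*22 = 20
  -> B = 20
s = B^a = 20^5 mod 47  (bits of 5 = 101)
  bit 0 = 1: r = r^2 * 20 mod 47 = 1^2 * 20 = 1*20 = 20
  bit 1 = 0: r = r^2 mod 47 = 20^2 = 24
  bit 2 = 1: r = r^2 * 20 mod 47 = 24^2 * 20 = 12*20 = 5
  -> s = B^a = 5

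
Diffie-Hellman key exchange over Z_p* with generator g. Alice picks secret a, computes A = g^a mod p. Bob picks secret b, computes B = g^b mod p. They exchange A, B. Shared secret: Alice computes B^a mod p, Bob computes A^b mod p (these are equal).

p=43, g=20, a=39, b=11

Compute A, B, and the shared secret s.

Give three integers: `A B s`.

Answer: 22 18 8

Derivation:
A = 20^39 mod 43  (bits of 39 = 100111)
  bit 0 = 1: r = r^2 * 20 mod 43 = 1^2 * 20 = 1*20 = 20
  bit 1 = 0: r = r^2 mod 43 = 20^2 = 13
  bit 2 = 0: r = r^2 mod 43 = 13^2 = 40
  bit 3 = 1: r = r^2 * 20 mod 43 = 40^2 * 20 = 9*20 = 8
  bit 4 = 1: r = r^2 * 20 mod 43 = 8^2 * 20 = 21*20 = 33
  bit 5 = 1: r = r^2 * 20 mod 43 = 33^2 * 20 = 14*20 = 22
  -> A = 22
B = 20^11 mod 43  (bits of 11 = 1011)
  bit 0 = 1: r = r^2 * 20 mod 43 = 1^2 * 20 = 1*20 = 20
  bit 1 = 0: r = r^2 mod 43 = 20^2 = 13
  bit 2 = 1: r = r^2 * 20 mod 43 = 13^2 * 20 = 40*20 = 26
  bit 3 = 1: r = r^2 * 20 mod 43 = 26^2 * 20 = 31*20 = 18
  -> B = 18
s = B^a = 18^39 mod 43  (bits of 39 = 100111)
  bit 0 = 1: r = r^2 * 18 mod 43 = 1^2 * 18 = 1*18 = 18
  bit 1 = 0: r = r^2 mod 43 = 18^2 = 23
  bit 2 = 0: r = r^2 mod 43 = 23^2 = 13
  bit 3 = 1: r = r^2 * 18 mod 43 = 13^2 * 18 = 40*18 = 32
  bit 4 = 1: r = r^2 * 18 mod 43 = 32^2 * 18 = 35*18 = 28
  bit 5 = 1: r = r^2 * 18 mod 43 = 28^2 * 18 = 10*18 = 8
  -> s = B^a = 8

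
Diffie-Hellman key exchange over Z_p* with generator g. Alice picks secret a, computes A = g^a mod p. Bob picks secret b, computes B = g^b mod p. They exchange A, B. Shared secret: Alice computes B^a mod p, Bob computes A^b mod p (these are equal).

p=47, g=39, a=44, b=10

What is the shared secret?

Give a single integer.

A = 39^44 mod 47  (bits of 44 = 101100)
  bit 0 = 1: r = r^2 * 39 mod 47 = 1^2 * 39 = 1*39 = 39
  bit 1 = 0: r = r^2 mod 47 = 39^2 = 17
  bit 2 = 1: r = r^2 * 39 mod 47 = 17^2 * 39 = 7*39 = 38
  bit 3 = 1: r = r^2 * 39 mod 47 = 38^2 * 39 = 34*39 = 10
  bit 4 = 0: r = r^2 mod 47 = 10^2 = 6
  bit 5 = 0: r = r^2 mod 47 = 6^2 = 36
  -> A = 36
B = 39^10 mod 47  (bits of 10 = 1010)
  bit 0 = 1: r = r^2 * 39 mod 47 = 1^2 * 39 = 1*39 = 39
  bit 1 = 0: r = r^2 mod 47 = 39^2 = 17
  bit 2 = 1: r = r^2 * 39 mod 47 = 17^2 * 39 = 7*39 = 38
  bit 3 = 0: r = r^2 mod 47 = 38^2 = 34
  -> B = 34
s = B^a = 34^44 mod 47  (bits of 44 = 101100)
  bit 0 = 1: r = r^2 * 34 mod 47 = 1^2 * 34 = 1*34 = 34
  bit 1 = 0: r = r^2 mod 47 = 34^2 = 28
  bit 2 = 1: r = r^2 * 34 mod 47 = 28^2 * 34 = 32*34 = 7
  bit 3 = 1: r = r^2 * 34 mod 47 = 7^2 * 34 = 2*34 = 21
  bit 4 = 0: r = r^2 mod 47 = 21^2 = 18
  bit 5 = 0: r = r^2 mod 47 = 18^2 = 42
  -> s = B^a = 42

Answer: 42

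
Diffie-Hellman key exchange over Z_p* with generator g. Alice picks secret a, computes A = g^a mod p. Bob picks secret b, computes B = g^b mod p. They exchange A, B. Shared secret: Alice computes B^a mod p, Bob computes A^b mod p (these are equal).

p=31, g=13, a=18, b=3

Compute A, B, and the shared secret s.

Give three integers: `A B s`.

A = 13^18 mod 31  (bits of 18 = 10010)
  bit 0 = 1: r = r^2 * 13 mod 31 = 1^2 * 13 = 1*13 = 13
  bit 1 = 0: r = r^2 mod 31 = 13^2 = 14
  bit 2 = 0: r = r^2 mod 31 = 14^2 = 10
  bit 3 = 1: r = r^2 * 13 mod 31 = 10^2 * 13 = 7*13 = 29
  bit 4 = 0: r = r^2 mod 31 = 29^2 = 4
  -> A = 4
B = 13^3 mod 31  (bits of 3 = 11)
  bit 0 = 1: r = r^2 * 13 mod 31 = 1^2 * 13 = 1*13 = 13
  bit 1 = 1: r = r^2 * 13 mod 31 = 13^2 * 13 = 14*13 = 27
  -> B = 27
s = B^a = 27^18 mod 31  (bits of 18 = 10010)
  bit 0 = 1: r = r^2 * 27 mod 31 = 1^2 * 27 = 1*27 = 27
  bit 1 = 0: r = r^2 mod 31 = 27^2 = 16
  bit 2 = 0: r = r^2 mod 31 = 16^2 = 8
  bit 3 = 1: r = r^2 * 27 mod 31 = 8^2 * 27 = 2*27 = 23
  bit 4 = 0: r = r^2 mod 31 = 23^2 = 2
  -> s = B^a = 2

Answer: 4 27 2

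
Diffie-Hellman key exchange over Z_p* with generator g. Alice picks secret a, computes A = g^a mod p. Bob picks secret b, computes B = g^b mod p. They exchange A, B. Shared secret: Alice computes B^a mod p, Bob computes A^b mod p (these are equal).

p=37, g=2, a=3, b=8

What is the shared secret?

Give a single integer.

A = 2^3 mod 37  (bits of 3 = 11)
  bit 0 = 1: r = r^2 * 2 mod 37 = 1^2 * 2 = 1*2 = 2
  bit 1 = 1: r = r^2 * 2 mod 37 = 2^2 * 2 = 4*2 = 8
  -> A = 8
B = 2^8 mod 37  (bits of 8 = 1000)
  bit 0 = 1: r = r^2 * 2 mod 37 = 1^2 * 2 = 1*2 = 2
  bit 1 = 0: r = r^2 mod 37 = 2^2 = 4
  bit 2 = 0: r = r^2 mod 37 = 4^2 = 16
  bit 3 = 0: r = r^2 mod 37 = 16^2 = 34
  -> B = 34
s = B^a = 34^3 mod 37  (bits of 3 = 11)
  bit 0 = 1: r = r^2 * 34 mod 37 = 1^2 * 34 = 1*34 = 34
  bit 1 = 1: r = r^2 * 34 mod 37 = 34^2 * 34 = 9*34 = 10
  -> s = B^a = 10

Answer: 10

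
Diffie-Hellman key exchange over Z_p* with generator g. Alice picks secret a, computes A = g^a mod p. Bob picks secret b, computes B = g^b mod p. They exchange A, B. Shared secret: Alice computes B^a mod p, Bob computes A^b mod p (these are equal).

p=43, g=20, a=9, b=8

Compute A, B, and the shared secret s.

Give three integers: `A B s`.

Answer: 8 9 35

Derivation:
A = 20^9 mod 43  (bits of 9 = 1001)
  bit 0 = 1: r = r^2 * 20 mod 43 = 1^2 * 20 = 1*20 = 20
  bit 1 = 0: r = r^2 mod 43 = 20^2 = 13
  bit 2 = 0: r = r^2 mod 43 = 13^2 = 40
  bit 3 = 1: r = r^2 * 20 mod 43 = 40^2 * 20 = 9*20 = 8
  -> A = 8
B = 20^8 mod 43  (bits of 8 = 1000)
  bit 0 = 1: r = r^2 * 20 mod 43 = 1^2 * 20 = 1*20 = 20
  bit 1 = 0: r = r^2 mod 43 = 20^2 = 13
  bit 2 = 0: r = r^2 mod 43 = 13^2 = 40
  bit 3 = 0: r = r^2 mod 43 = 40^2 = 9
  -> B = 9
s = B^a = 9^9 mod 43  (bits of 9 = 1001)
  bit 0 = 1: r = r^2 * 9 mod 43 = 1^2 * 9 = 1*9 = 9
  bit 1 = 0: r = r^2 mod 43 = 9^2 = 38
  bit 2 = 0: r = r^2 mod 43 = 38^2 = 25
  bit 3 = 1: r = r^2 * 9 mod 43 = 25^2 * 9 = 23*9 = 35
  -> s = B^a = 35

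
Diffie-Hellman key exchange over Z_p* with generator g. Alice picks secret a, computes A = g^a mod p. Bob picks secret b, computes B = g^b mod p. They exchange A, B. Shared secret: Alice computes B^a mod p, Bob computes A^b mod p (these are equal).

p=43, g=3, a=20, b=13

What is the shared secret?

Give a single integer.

A = 3^20 mod 43  (bits of 20 = 10100)
  bit 0 = 1: r = r^2 * 3 mod 43 = 1^2 * 3 = 1*3 = 3
  bit 1 = 0: r = r^2 mod 43 = 3^2 = 9
  bit 2 = 1: r = r^2 * 3 mod 43 = 9^2 * 3 = 38*3 = 28
  bit 3 = 0: r = r^2 mod 43 = 28^2 = 10
  bit 4 = 0: r = r^2 mod 43 = 10^2 = 14
  -> A = 14
B = 3^13 mod 43  (bits of 13 = 1101)
  bit 0 = 1: r = r^2 * 3 mod 43 = 1^2 * 3 = 1*3 = 3
  bit 1 = 1: r = r^2 * 3 mod 43 = 3^2 * 3 = 9*3 = 27
  bit 2 = 0: r = r^2 mod 43 = 27^2 = 41
  bit 3 = 1: r = r^2 * 3 mod 43 = 41^2 * 3 = 4*3 = 12
  -> B = 12
s = B^a = 12^20 mod 43  (bits of 20 = 10100)
  bit 0 = 1: r = r^2 * 12 mod 43 = 1^2 * 12 = 1*12 = 12
  bit 1 = 0: r = r^2 mod 43 = 12^2 = 15
  bit 2 = 1: r = r^2 * 12 mod 43 = 15^2 * 12 = 10*12 = 34
  bit 3 = 0: r = r^2 mod 43 = 34^2 = 38
  bit 4 = 0: r = r^2 mod 43 = 38^2 = 25
  -> s = B^a = 25

Answer: 25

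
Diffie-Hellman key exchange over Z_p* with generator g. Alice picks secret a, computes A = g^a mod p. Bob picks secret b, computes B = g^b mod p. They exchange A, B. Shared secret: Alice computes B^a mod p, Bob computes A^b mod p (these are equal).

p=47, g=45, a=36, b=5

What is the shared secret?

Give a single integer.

Answer: 3

Derivation:
A = 45^36 mod 47  (bits of 36 = 100100)
  bit 0 = 1: r = r^2 * 45 mod 47 = 1^2 * 45 = 1*45 = 45
  bit 1 = 0: r = r^2 mod 47 = 45^2 = 4
  bit 2 = 0: r = r^2 mod 47 = 4^2 = 16
  bit 3 = 1: r = r^2 * 45 mod 47 = 16^2 * 45 = 21*45 = 5
  bit 4 = 0: r = r^2 mod 47 = 5^2 = 25
  bit 5 = 0: r = r^2 mod 47 = 25^2 = 14
  -> A = 14
B = 45^5 mod 47  (bits of 5 = 101)
  bit 0 = 1: r = r^2 * 45 mod 47 = 1^2 * 45 = 1*45 = 45
  bit 1 = 0: r = r^2 mod 47 = 45^2 = 4
  bit 2 = 1: r = r^2 * 45 mod 47 = 4^2 * 45 = 16*45 = 15
  -> B = 15
s = B^a = 15^36 mod 47  (bits of 36 = 100100)
  bit 0 = 1: r = r^2 * 15 mod 47 = 1^2 * 15 = 1*15 = 15
  bit 1 = 0: r = r^2 mod 47 = 15^2 = 37
  bit 2 = 0: r = r^2 mod 47 = 37^2 = 6
  bit 3 = 1: r = r^2 * 15 mod 47 = 6^2 * 15 = 36*15 = 23
  bit 4 = 0: r = r^2 mod 47 = 23^2 = 12
  bit 5 = 0: r = r^2 mod 47 = 12^2 = 3
  -> s = B^a = 3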